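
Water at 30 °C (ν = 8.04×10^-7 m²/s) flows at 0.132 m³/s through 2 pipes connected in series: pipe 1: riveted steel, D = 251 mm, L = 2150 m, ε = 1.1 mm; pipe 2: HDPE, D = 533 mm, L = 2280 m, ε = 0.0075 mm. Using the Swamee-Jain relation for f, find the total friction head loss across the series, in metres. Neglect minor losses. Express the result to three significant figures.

Pipe 1: V = 2.668 m/s, Re = 8.33×10^5, ε/D = 0.00438, f = 0.02939, h_1 = f(L/D)V²/2g = 91.30 m
Pipe 2: V = 0.5916 m/s, Re = 3.92×10^5, ε/D = 1.41×10^-5, f = 0.01387, h_2 = f(L/D)V²/2g = 1.059 m
Series → Q common, losses add: H = Σh = 92.36 m

H ≈ 92.4 m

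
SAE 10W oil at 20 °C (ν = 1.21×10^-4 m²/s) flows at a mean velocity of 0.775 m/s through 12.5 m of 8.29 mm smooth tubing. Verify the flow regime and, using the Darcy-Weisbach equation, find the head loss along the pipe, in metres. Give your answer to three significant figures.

Re = VD/ν = 0.775·0.008290/1.21×10^-4 = 53.1 → laminar (Re < 2300)
f = 64/Re = 1.205
h_f = f(L/D)V²/(2g) = 1.205·(12.5/0.008290)·0.775²/(2·9.81) = 55.64 m

h_f ≈ 55.6 m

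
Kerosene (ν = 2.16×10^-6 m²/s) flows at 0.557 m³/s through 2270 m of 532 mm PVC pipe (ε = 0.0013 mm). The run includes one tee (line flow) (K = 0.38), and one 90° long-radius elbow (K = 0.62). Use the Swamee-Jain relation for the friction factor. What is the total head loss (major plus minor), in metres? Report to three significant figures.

H_L ≈ 17.6 m

V = 4Q/(πD²) = 2.506 m/s; V²/2g = 0.3200 m
Re = 6.17×10^5, ε/D = 2.44×10^-6 → f = 0.01266 (Swamee-Jain)
Major: h_f = f(L/D)·V²/2g = 0.01266·4267·0.3200 = 17.28 m
Minor: ΣK = 1.00; h_m = ΣK·V²/2g = 0.3200 m
Total H_L = 17.28 + 0.3200 = 17.60 m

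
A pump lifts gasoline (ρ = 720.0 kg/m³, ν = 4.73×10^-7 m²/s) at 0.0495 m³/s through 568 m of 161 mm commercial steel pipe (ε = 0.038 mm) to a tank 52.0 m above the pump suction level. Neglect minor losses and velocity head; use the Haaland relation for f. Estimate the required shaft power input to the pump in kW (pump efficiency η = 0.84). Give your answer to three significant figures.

P_shaft ≈ 28.3 kW

V = 4Q/(πD²) = 2.431 m/s; Re = 8.28×10^5; ε/D = 2.36×10^-4; f = 0.01512
h_f = f(L/D)V²/2g = 16.08 m
Total head H = z + h_f = 52.0 + 16.08 = 68.08 m
P_hyd = ρgQH = 720.0·9.81·0.0495·68.08 = 23.80 kW
P_shaft = P_hyd/η = 23.80/0.84 = 28.34 kW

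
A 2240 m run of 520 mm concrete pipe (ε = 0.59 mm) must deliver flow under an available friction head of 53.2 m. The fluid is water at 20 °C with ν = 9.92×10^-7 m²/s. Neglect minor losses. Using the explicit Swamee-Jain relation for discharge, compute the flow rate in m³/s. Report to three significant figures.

Swamee-Jain (Type II): Q = -0.965·√(gD⁵h_f/L)·ln[ε/(3.7D) + √(3.17ν²L/(gD³h_f))]
√(gD⁵h_f/L) = √(9.81·0.520⁵·53.2/2240) = 0.09412
ε/(3.7D) = 3.07×10^-4; √(3.17ν²L/(gD³h_f)) = 9.76×10^-6
Q = -0.965·0.09412·ln(3.164×10^-4) = 0.7319 m³/s
Check: V = 3.45 m/s, Re = 1.81×10^6, f = 0.02047, h_f = 53.4 m ≈ 53.2 m ✓

Q ≈ 0.732 m³/s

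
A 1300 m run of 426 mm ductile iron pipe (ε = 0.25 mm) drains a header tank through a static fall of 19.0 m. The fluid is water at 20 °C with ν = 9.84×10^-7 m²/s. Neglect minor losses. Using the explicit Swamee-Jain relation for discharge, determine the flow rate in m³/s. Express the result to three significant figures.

Q ≈ 0.374 m³/s

Swamee-Jain (Type II): Q = -0.965·√(gD⁵h_f/L)·ln[ε/(3.7D) + √(3.17ν²L/(gD³h_f))]
√(gD⁵h_f/L) = √(9.81·0.426⁵·19.0/1300) = 0.04485
ε/(3.7D) = 1.59×10^-4; √(3.17ν²L/(gD³h_f)) = 1.66×10^-5
Q = -0.965·0.04485·ln(1.752×10^-4) = 0.3743 m³/s
Check: V = 2.63 m/s, Re = 1.14×10^6, f = 0.01780, h_f = 19.1 m ≈ 19.0 m ✓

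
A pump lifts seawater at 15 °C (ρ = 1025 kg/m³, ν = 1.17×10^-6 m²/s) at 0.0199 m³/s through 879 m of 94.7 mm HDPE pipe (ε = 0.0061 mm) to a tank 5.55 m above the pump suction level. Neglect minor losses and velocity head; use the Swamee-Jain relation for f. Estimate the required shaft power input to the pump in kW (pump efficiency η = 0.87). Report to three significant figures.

P_shaft ≈ 15.0 kW

V = 4Q/(πD²) = 2.825 m/s; Re = 2.29×10^5; ε/D = 6.44×10^-5; f = 0.01575
h_f = f(L/D)V²/2g = 59.46 m
Total head H = z + h_f = 5.55 + 59.46 = 65.01 m
P_hyd = ρgQH = 1025·9.81·0.0199·65.01 = 13.01 kW
P_shaft = P_hyd/η = 13.01/0.87 = 14.95 kW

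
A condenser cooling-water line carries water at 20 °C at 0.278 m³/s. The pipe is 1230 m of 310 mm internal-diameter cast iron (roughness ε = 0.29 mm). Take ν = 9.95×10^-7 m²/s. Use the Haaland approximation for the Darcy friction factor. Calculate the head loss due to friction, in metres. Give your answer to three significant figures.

h_f ≈ 53.8 m

V = 4Q/(πD²) = 4·0.278/(π·0.310²) = 3.683 m/s
Re = VD/ν = 3.683·0.310/9.95×10^-7 = 1.15×10^6 → turbulent
ε/D = 0.29/310 = 9.35×10^-4
Haaland: f = 0.01960
h_f = f(L/D)V²/(2g) = 0.01960·(1230/0.310)·3.683²/(2·9.81) = 53.78 m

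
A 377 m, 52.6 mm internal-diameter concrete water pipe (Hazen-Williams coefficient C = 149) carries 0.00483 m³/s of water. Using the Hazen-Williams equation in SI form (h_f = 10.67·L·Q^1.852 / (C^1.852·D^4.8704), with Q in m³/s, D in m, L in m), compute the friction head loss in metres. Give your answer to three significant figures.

h_f = 10.67·377·0.00483^1.852 / (149^1.852·0.0526^4.8704) = 33.09 m

h_f ≈ 33.1 m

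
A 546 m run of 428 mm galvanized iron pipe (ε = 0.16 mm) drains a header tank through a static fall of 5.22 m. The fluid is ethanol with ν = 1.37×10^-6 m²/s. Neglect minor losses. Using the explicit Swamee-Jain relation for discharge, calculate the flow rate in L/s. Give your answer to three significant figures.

Swamee-Jain (Type II): Q = -0.965·√(gD⁵h_f/L)·ln[ε/(3.7D) + √(3.17ν²L/(gD³h_f))]
√(gD⁵h_f/L) = √(9.81·0.428⁵·5.22/546) = 0.03670
ε/(3.7D) = 1.01×10^-4; √(3.17ν²L/(gD³h_f)) = 2.84×10^-5
Q = -0.965·0.03670·ln(1.295×10^-4) = 0.3171 m³/s
Check: V = 2.20 m/s, Re = 6.88×10^5, f = 0.01664, h_f = 5.25 m ≈ 5.22 m ✓

Q ≈ 317 L/s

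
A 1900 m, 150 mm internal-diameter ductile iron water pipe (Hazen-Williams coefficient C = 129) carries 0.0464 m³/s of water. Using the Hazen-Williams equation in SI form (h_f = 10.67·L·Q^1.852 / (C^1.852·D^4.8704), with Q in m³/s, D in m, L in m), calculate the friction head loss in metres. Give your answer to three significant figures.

h_f = 10.67·1900·0.0464^1.852 / (129^1.852·0.150^4.8704) = 87.35 m

h_f ≈ 87.3 m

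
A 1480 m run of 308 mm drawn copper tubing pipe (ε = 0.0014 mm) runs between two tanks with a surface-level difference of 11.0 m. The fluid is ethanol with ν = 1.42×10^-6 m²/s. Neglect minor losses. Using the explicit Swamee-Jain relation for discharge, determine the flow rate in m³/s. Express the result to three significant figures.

Q ≈ 0.134 m³/s

Swamee-Jain (Type II): Q = -0.965·√(gD⁵h_f/L)·ln[ε/(3.7D) + √(3.17ν²L/(gD³h_f))]
√(gD⁵h_f/L) = √(9.81·0.308⁵·11.0/1480) = 0.01422
ε/(3.7D) = 1.23×10^-6; √(3.17ν²L/(gD³h_f)) = 5.48×10^-5
Q = -0.965·0.01422·ln(5.600×10^-5) = 0.1343 m³/s
Check: V = 1.80 m/s, Re = 3.91×10^5, f = 0.01375, h_f = 10.9 m ≈ 11.0 m ✓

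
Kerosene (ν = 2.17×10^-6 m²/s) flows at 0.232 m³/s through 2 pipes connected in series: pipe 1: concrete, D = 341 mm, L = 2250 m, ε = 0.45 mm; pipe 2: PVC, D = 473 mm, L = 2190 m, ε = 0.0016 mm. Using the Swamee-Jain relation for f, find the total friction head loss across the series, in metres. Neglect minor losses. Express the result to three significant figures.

Pipe 1: V = 2.540 m/s, Re = 3.99×10^5, ε/D = 0.00132, f = 0.02177, h_1 = f(L/D)V²/2g = 47.26 m
Pipe 2: V = 1.320 m/s, Re = 2.88×10^5, ε/D = 3.38×10^-6, f = 0.01453, h_2 = f(L/D)V²/2g = 5.975 m
Series → Q common, losses add: H = Σh = 53.23 m

H ≈ 53.2 m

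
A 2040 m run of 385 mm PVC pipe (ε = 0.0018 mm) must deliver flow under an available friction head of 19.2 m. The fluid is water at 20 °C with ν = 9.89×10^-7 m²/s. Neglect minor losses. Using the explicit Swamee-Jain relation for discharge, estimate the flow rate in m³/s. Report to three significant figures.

Swamee-Jain (Type II): Q = -0.965·√(gD⁵h_f/L)·ln[ε/(3.7D) + √(3.17ν²L/(gD³h_f))]
√(gD⁵h_f/L) = √(9.81·0.385⁵·19.2/2040) = 0.02795
ε/(3.7D) = 1.26×10^-6; √(3.17ν²L/(gD³h_f)) = 2.43×10^-5
Q = -0.965·0.02795·ln(2.552×10^-5) = 0.2852 m³/s
Check: V = 2.45 m/s, Re = 9.54×10^5, f = 0.01181, h_f = 19.2 m ≈ 19.2 m ✓

Q ≈ 0.285 m³/s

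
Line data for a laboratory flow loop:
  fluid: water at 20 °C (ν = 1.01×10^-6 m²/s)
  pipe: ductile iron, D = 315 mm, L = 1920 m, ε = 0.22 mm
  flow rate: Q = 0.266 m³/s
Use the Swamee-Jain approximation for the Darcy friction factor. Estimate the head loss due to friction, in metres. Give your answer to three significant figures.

V = 4Q/(πD²) = 4·0.266/(π·0.315²) = 3.413 m/s
Re = VD/ν = 3.413·0.315/1.01×10^-6 = 1.06×10^6 → turbulent
ε/D = 0.22/315 = 6.98×10^-4
Swamee-Jain: f = 0.01849
h_f = f(L/D)V²/(2g) = 0.01849·(1920/0.315)·3.413²/(2·9.81) = 66.92 m

h_f ≈ 66.9 m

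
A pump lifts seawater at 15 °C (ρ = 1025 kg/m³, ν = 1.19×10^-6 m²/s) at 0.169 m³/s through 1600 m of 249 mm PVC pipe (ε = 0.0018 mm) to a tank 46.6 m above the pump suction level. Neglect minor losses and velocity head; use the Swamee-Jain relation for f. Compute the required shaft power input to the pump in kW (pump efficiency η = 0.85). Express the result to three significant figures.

P_shaft ≈ 191 kW

V = 4Q/(πD²) = 3.471 m/s; Re = 7.26×10^5; ε/D = 7.23×10^-6; f = 0.01241
h_f = f(L/D)V²/2g = 48.94 m
Total head H = z + h_f = 46.6 + 48.94 = 95.54 m
P_hyd = ρgQH = 1025·9.81·0.169·95.54 = 162.4 kW
P_shaft = P_hyd/η = 162.4/0.85 = 191.0 kW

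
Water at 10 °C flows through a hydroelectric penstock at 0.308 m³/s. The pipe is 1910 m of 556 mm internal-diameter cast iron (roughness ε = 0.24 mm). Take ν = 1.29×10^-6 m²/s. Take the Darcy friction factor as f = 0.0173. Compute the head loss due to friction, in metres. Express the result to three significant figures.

h_f ≈ 4.87 m

V = 4Q/(πD²) = 4·0.308/(π·0.556²) = 1.269 m/s
h_f = f(L/D)V²/(2g) = 0.01730·(1910/0.556)·1.269²/(2·9.81) = 4.874 m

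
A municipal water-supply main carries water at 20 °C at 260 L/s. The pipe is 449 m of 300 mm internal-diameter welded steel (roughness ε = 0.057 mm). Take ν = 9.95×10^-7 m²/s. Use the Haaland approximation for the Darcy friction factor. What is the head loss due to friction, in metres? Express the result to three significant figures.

V = 4Q/(πD²) = 4·0.260/(π·0.300²) = 3.678 m/s
Re = VD/ν = 3.678·0.300/9.95×10^-7 = 1.11×10^6 → turbulent
ε/D = 0.057/300 = 1.90×10^-4
Haaland: f = 0.01441
h_f = f(L/D)V²/(2g) = 0.01441·(449/0.300)·3.678²/(2·9.81) = 14.87 m

h_f ≈ 14.9 m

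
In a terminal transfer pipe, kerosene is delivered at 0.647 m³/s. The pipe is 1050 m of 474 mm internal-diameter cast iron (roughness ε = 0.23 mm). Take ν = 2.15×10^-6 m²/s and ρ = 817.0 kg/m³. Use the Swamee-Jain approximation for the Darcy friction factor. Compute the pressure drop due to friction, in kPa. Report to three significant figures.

Δp ≈ 211 kPa

V = 4Q/(πD²) = 4·0.647/(π·0.474²) = 3.667 m/s
Re = VD/ν = 3.667·0.474/2.15×10^-6 = 8.08×10^5 → turbulent
ε/D = 0.23/474 = 4.85×10^-4
Swamee-Jain: f = 0.01732
h_f = f(L/D)V²/(2g) = 0.01732·(1050/0.474)·3.667²/(2·9.81) = 26.29 m
Δp = ρg·h_f = 817.0·9.81·26.29 = 210.7 kPa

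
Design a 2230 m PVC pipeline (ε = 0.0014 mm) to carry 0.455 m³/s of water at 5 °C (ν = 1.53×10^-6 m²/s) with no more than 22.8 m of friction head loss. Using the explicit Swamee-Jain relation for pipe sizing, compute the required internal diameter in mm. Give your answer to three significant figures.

Swamee-Jain (Type III): D = 0.66·[ε^1.25·(LQ²/(gh_f))^4.75 + ν·Q^9.4·(L/(gh_f))^5.2]^0.04
LQ²/(gh_f) = 2.064; L/(gh_f) = 9.970
Term 1 = ε^1.25·(…)^4.75 = 1.51×10^-6; Term 2 = ν·Q^9.4·(…)^5.2 = 1.46×10^-4
D = 0.66·(1.51×10^-6 + 1.46×10^-4)^0.04 = 0.4637 m = 464 mm
Check: V = 2.69 m/s, Re = 8.17×10^5, f = 0.01208, h_f = 21.5 m ≈ 22.8 m ✓

D ≈ 464 mm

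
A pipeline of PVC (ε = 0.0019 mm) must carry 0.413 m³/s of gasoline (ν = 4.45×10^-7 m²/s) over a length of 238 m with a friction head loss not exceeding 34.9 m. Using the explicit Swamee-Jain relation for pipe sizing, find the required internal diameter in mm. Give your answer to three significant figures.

Swamee-Jain (Type III): D = 0.66·[ε^1.25·(LQ²/(gh_f))^4.75 + ν·Q^9.4·(L/(gh_f))^5.2]^0.04
LQ²/(gh_f) = 0.1186; L/(gh_f) = 0.6952
Term 1 = ε^1.25·(…)^4.75 = 2.82×10^-12; Term 2 = ν·Q^9.4·(…)^5.2 = 1.65×10^-11
D = 0.66·(2.82×10^-12 + 1.65×10^-11)^0.04 = 0.2460 m = 246 mm
Check: V = 8.69 m/s, Re = 4.80×10^6, f = 0.009551, h_f = 35.5 m ≈ 34.9 m ✓

D ≈ 246 mm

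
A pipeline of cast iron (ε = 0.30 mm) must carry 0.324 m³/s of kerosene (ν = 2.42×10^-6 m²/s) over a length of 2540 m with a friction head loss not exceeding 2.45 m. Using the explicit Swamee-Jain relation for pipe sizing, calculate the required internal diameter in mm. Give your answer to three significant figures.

D ≈ 707 mm

Swamee-Jain (Type III): D = 0.66·[ε^1.25·(LQ²/(gh_f))^4.75 + ν·Q^9.4·(L/(gh_f))^5.2]^0.04
LQ²/(gh_f) = 11.09; L/(gh_f) = 105.7
Term 1 = ε^1.25·(…)^4.75 = 3.64; Term 2 = ν·Q^9.4·(…)^5.2 = 2.03
D = 0.66·(3.64 + 2.03)^0.04 = 0.7074 m = 707 mm
Check: V = 0.824 m/s, Re = 2.41×10^5, f = 0.01820, h_f = 2.26 m ≈ 2.45 m ✓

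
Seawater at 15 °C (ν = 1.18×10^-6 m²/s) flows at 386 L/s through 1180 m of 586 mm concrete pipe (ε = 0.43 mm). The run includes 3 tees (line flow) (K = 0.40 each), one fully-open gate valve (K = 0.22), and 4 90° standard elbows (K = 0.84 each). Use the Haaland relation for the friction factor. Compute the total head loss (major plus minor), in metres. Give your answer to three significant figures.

H_L ≈ 4.44 m

V = 4Q/(πD²) = 1.431 m/s; V²/2g = 0.1044 m
Re = 7.11×10^5, ε/D = 7.34×10^-4 → f = 0.01874 (Haaland)
Major: h_f = f(L/D)·V²/2g = 0.01874·2014·0.1044 = 3.939 m
Minor: ΣK = 4.78; h_m = ΣK·V²/2g = 0.4990 m
Total H_L = 3.939 + 0.4990 = 4.438 m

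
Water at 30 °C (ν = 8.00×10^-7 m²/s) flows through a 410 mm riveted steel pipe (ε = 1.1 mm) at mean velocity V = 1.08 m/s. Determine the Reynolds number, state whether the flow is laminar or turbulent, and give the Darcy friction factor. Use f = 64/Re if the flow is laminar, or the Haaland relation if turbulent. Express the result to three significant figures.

Re = VD/ν = 1.080·0.410/8.00×10^-7 = 5.54×10^5
Re > 4000 → turbulent; ε/D = 0.00268
Haaland: f = 0.02565

Re ≈ 5.54×10^5; turbulent; f ≈ 0.0257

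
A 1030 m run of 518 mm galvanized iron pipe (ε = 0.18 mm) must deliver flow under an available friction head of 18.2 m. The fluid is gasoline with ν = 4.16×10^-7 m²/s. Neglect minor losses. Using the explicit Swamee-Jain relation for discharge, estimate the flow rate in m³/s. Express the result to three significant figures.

Q ≈ 0.716 m³/s

Swamee-Jain (Type II): Q = -0.965·√(gD⁵h_f/L)·ln[ε/(3.7D) + √(3.17ν²L/(gD³h_f))]
√(gD⁵h_f/L) = √(9.81·0.518⁵·18.2/1030) = 0.08040
ε/(3.7D) = 9.39×10^-5; √(3.17ν²L/(gD³h_f)) = 4.77×10^-6
Q = -0.965·0.08040·ln(9.869×10^-5) = 0.7157 m³/s
Check: V = 3.40 m/s, Re = 4.23×10^6, f = 0.01563, h_f = 18.3 m ≈ 18.2 m ✓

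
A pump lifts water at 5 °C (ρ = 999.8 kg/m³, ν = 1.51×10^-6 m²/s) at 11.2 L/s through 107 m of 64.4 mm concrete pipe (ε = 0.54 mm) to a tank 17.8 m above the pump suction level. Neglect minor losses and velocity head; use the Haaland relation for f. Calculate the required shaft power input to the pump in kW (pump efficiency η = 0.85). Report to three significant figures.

V = 4Q/(πD²) = 3.438 m/s; Re = 1.47×10^5; ε/D = 0.00839; f = 0.03624
h_f = f(L/D)V²/2g = 36.28 m
Total head H = z + h_f = 17.8 + 36.28 = 54.08 m
P_hyd = ρgQH = 999.8·9.81·0.0112·54.08 = 5.941 kW
P_shaft = P_hyd/η = 5.941/0.85 = 6.989 kW

P_shaft ≈ 6.99 kW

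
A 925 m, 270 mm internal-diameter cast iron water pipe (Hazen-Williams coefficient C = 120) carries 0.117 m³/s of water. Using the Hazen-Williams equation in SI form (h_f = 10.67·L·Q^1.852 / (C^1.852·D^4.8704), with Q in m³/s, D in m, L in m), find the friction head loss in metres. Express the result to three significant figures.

h_f = 10.67·925·0.117^1.852 / (120^1.852·0.270^4.8704) = 15.40 m

h_f ≈ 15.4 m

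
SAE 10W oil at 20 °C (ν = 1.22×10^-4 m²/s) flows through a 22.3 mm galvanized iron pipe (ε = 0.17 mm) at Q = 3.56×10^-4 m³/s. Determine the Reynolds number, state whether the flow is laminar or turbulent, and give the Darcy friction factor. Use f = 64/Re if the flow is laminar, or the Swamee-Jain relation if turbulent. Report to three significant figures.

V = 4Q/(πD²) = 0.9115 m/s
Re = VD/ν = 0.9115·0.0223/1.22×10^-4 = 167
Re < 2300 → laminar → f = 64/Re = 0.3841

Re ≈ 167; laminar; f = 64/Re ≈ 0.384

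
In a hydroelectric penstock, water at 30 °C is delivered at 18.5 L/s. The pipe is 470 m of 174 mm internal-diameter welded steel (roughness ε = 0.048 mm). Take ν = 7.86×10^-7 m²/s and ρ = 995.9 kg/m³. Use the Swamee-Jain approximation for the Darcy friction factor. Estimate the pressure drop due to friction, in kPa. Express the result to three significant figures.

Δp ≈ 14.6 kPa

V = 4Q/(πD²) = 4·0.0185/(π·0.174²) = 0.7780 m/s
Re = VD/ν = 0.7780·0.174/7.86×10^-7 = 1.72×10^5 → turbulent
ε/D = 0.048/174 = 2.76×10^-4
Swamee-Jain: f = 0.01796
h_f = f(L/D)V²/(2g) = 0.01796·(470/0.174)·0.7780²/(2·9.81) = 1.497 m
Δp = ρg·h_f = 995.9·9.81·1.497 = 14.62 kPa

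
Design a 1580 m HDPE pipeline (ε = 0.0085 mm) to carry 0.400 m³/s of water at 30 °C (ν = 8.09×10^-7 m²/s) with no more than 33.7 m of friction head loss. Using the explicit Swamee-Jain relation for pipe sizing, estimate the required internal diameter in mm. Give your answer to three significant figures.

D ≈ 373 mm

Swamee-Jain (Type III): D = 0.66·[ε^1.25·(LQ²/(gh_f))^4.75 + ν·Q^9.4·(L/(gh_f))^5.2]^0.04
LQ²/(gh_f) = 0.7647; L/(gh_f) = 4.779
Term 1 = ε^1.25·(…)^4.75 = 1.28×10^-7; Term 2 = ν·Q^9.4·(…)^5.2 = 5.01×10^-7
D = 0.66·(1.28×10^-7 + 5.01×10^-7)^0.04 = 0.3728 m = 373 mm
Check: V = 3.66 m/s, Re = 1.69×10^6, f = 0.01137, h_f = 33.0 m ≈ 33.7 m ✓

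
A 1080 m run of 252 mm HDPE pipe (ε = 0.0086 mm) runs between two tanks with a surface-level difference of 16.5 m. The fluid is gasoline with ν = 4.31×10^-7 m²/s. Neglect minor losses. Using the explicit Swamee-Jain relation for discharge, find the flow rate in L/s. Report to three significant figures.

Swamee-Jain (Type II): Q = -0.965·√(gD⁵h_f/L)·ln[ε/(3.7D) + √(3.17ν²L/(gD³h_f))]
√(gD⁵h_f/L) = √(9.81·0.252⁵·16.5/1080) = 0.01234
ε/(3.7D) = 9.22×10^-6; √(3.17ν²L/(gD³h_f)) = 1.57×10^-5
Q = -0.965·0.01234·ln(2.489×10^-5) = 0.1263 m³/s
Check: V = 2.53 m/s, Re = 1.48×10^6, f = 0.01183, h_f = 16.6 m ≈ 16.5 m ✓

Q ≈ 126 L/s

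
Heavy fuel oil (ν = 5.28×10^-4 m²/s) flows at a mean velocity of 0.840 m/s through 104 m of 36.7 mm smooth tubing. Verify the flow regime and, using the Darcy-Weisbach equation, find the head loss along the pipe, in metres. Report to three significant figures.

Re = VD/ν = 0.840·0.03670/5.28×10^-4 = 58.4 → laminar (Re < 2300)
f = 64/Re = 1.096
h_f = f(L/D)V²/(2g) = 1.096·(104/0.03670)·0.840²/(2·9.81) = 111.7 m

h_f ≈ 112 m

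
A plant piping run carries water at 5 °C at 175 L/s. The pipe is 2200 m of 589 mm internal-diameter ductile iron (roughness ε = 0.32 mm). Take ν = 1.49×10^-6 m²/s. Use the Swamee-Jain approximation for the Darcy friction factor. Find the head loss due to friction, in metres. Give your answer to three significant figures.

h_f ≈ 1.48 m

V = 4Q/(πD²) = 4·0.175/(π·0.589²) = 0.6423 m/s
Re = VD/ν = 0.6423·0.589/1.49×10^-6 = 2.54×10^5 → turbulent
ε/D = 0.32/589 = 5.43×10^-4
Swamee-Jain: f = 0.01879
h_f = f(L/D)V²/(2g) = 0.01879·(2200/0.589)·0.6423²/(2·9.81) = 1.476 m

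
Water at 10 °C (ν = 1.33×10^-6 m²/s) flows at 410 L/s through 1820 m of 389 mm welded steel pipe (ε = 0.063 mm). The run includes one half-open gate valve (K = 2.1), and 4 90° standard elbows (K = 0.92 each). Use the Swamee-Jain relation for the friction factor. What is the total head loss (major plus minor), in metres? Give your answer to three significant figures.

H_L ≈ 44.2 m

V = 4Q/(πD²) = 3.450 m/s; V²/2g = 0.6066 m
Re = 1.01×10^6, ε/D = 1.62×10^-4 → f = 0.01432 (Swamee-Jain)
Major: h_f = f(L/D)·V²/2g = 0.01432·4679·0.6066 = 40.65 m
Minor: ΣK = 5.78; h_m = ΣK·V²/2g = 3.506 m
Total H_L = 40.65 + 3.506 = 44.16 m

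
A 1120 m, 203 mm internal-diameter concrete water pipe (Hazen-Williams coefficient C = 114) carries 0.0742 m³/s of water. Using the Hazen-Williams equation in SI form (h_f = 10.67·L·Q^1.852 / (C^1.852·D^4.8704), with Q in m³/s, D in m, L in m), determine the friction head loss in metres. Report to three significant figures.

h_f ≈ 35.4 m

h_f = 10.67·1120·0.0742^1.852 / (114^1.852·0.203^4.8704) = 35.38 m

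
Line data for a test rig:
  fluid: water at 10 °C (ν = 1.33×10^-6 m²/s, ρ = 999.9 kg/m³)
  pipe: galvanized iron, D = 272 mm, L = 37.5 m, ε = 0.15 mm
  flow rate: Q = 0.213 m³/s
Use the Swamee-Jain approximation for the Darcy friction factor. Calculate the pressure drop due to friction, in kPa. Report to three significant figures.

V = 4Q/(πD²) = 4·0.213/(π·0.272²) = 3.666 m/s
Re = VD/ν = 3.666·0.272/1.33×10^-6 = 7.50×10^5 → turbulent
ε/D = 0.15/272 = 5.51×10^-4
Swamee-Jain: f = 0.01780
h_f = f(L/D)V²/(2g) = 0.01780·(37.5/0.272)·3.666²/(2·9.81) = 1.680 m
Δp = ρg·h_f = 999.9·9.81·1.680 = 16.48 kPa

Δp ≈ 16.5 kPa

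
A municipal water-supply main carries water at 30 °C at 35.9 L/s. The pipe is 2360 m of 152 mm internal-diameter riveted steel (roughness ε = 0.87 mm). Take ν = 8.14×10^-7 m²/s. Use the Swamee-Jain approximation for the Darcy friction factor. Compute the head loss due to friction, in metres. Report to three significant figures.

V = 4Q/(πD²) = 4·0.0359/(π·0.152²) = 1.978 m/s
Re = VD/ν = 1.978·0.152/8.14×10^-7 = 3.69×10^5 → turbulent
ε/D = 0.87/152 = 0.00572
Swamee-Jain: f = 0.03200
h_f = f(L/D)V²/(2g) = 0.03200·(2360/0.152)·1.978²/(2·9.81) = 99.12 m

h_f ≈ 99.1 m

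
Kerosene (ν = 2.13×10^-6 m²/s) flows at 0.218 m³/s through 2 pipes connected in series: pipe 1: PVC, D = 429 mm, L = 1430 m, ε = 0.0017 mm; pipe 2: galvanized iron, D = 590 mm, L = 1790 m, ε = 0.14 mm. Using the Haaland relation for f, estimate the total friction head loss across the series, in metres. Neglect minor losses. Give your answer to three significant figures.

Pipe 1: V = 1.508 m/s, Re = 3.04×10^5, ε/D = 3.96×10^-6, f = 0.01434, h_1 = f(L/D)V²/2g = 5.542 m
Pipe 2: V = 0.7974 m/s, Re = 2.21×10^5, ε/D = 2.37×10^-4, f = 0.01691, h_2 = f(L/D)V²/2g = 1.662 m
Series → Q common, losses add: H = Σh = 7.204 m

H ≈ 7.20 m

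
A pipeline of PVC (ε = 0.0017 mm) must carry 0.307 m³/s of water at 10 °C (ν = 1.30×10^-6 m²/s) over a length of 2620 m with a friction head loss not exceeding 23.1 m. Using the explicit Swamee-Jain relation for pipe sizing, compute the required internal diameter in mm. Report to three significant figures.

D ≈ 410 mm

Swamee-Jain (Type III): D = 0.66·[ε^1.25·(LQ²/(gh_f))^4.75 + ν·Q^9.4·(L/(gh_f))^5.2]^0.04
LQ²/(gh_f) = 1.090; L/(gh_f) = 11.56
Term 1 = ε^1.25·(…)^4.75 = 9.23×10^-8; Term 2 = ν·Q^9.4·(…)^5.2 = 6.62×10^-6
D = 0.66·(9.23×10^-8 + 6.62×10^-6)^0.04 = 0.4098 m = 410 mm
Check: V = 2.33 m/s, Re = 7.34×10^5, f = 0.01232, h_f = 21.7 m ≈ 23.1 m ✓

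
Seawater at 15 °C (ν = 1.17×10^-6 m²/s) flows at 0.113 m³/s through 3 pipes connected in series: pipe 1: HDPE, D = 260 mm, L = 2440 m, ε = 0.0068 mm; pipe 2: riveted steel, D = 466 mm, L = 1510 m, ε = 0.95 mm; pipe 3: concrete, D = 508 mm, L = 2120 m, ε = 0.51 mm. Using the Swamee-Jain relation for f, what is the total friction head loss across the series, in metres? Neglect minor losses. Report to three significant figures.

H ≈ 32.7 m

Pipe 1: V = 2.128 m/s, Re = 4.73×10^5, ε/D = 2.62×10^-5, f = 0.01362, h_1 = f(L/D)V²/2g = 29.50 m
Pipe 2: V = 0.6625 m/s, Re = 2.64×10^5, ε/D = 0.00204, f = 0.02437, h_2 = f(L/D)V²/2g = 1.767 m
Pipe 3: V = 0.5575 m/s, Re = 2.42×10^5, ε/D = 0.00100, f = 0.02098, h_3 = f(L/D)V²/2g = 1.387 m
Series → Q common, losses add: H = Σh = 32.66 m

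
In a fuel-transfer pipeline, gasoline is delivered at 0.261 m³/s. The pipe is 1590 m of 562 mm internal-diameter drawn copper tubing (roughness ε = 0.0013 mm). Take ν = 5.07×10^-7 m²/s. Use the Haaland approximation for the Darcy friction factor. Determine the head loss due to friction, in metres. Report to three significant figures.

h_f ≈ 1.81 m

V = 4Q/(πD²) = 4·0.261/(π·0.562²) = 1.052 m/s
Re = VD/ν = 1.052·0.562/5.07×10^-7 = 1.17×10^6 → turbulent
ε/D = 0.0013/562 = 2.31×10^-6
Haaland: f = 0.01133
h_f = f(L/D)V²/(2g) = 0.01133·(1590/0.562)·1.052²/(2·9.81) = 1.809 m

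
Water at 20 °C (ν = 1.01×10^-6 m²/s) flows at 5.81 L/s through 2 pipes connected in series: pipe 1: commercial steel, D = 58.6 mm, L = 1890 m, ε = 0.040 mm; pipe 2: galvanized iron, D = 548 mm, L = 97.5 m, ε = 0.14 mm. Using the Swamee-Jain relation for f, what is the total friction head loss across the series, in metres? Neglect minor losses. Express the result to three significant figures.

Pipe 1: V = 2.154 m/s, Re = 1.25×10^5, ε/D = 6.83×10^-4, f = 0.02067, h_1 = f(L/D)V²/2g = 157.7 m
Pipe 2: V = 0.02463 m/s, Re = 1.34×10^4, ε/D = 2.55×10^-4, f = 0.02916, h_2 = f(L/D)V²/2g = 1.604×10^-4 m
Series → Q common, losses add: H = Σh = 157.7 m

H ≈ 158 m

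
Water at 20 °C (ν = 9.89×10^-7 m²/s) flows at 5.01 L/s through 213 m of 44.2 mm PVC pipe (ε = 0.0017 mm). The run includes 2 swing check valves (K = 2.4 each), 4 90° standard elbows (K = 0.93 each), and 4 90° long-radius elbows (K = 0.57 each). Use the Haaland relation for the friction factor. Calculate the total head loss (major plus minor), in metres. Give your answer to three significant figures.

H_L ≈ 49.6 m

V = 4Q/(πD²) = 3.265 m/s; V²/2g = 0.5434 m
Re = 1.46×10^5, ε/D = 3.85×10^-5 → f = 0.01670 (Haaland)
Major: h_f = f(L/D)·V²/2g = 0.01670·4819·0.5434 = 43.73 m
Minor: ΣK = 10.8; h_m = ΣK·V²/2g = 5.869 m
Total H_L = 43.73 + 5.869 = 49.60 m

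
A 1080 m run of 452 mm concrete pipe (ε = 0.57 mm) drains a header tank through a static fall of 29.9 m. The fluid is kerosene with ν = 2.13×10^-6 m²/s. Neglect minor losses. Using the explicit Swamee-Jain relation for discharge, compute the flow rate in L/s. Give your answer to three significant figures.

Swamee-Jain (Type II): Q = -0.965·√(gD⁵h_f/L)·ln[ε/(3.7D) + √(3.17ν²L/(gD³h_f))]
√(gD⁵h_f/L) = √(9.81·0.452⁵·29.9/1080) = 0.07158
ε/(3.7D) = 3.41×10^-4; √(3.17ν²L/(gD³h_f)) = 2.39×10^-5
Q = -0.965·0.07158·ln(3.648×10^-4) = 0.5468 m³/s
Check: V = 3.41 m/s, Re = 7.23×10^5, f = 0.02125, h_f = 30.1 m ≈ 29.9 m ✓

Q ≈ 547 L/s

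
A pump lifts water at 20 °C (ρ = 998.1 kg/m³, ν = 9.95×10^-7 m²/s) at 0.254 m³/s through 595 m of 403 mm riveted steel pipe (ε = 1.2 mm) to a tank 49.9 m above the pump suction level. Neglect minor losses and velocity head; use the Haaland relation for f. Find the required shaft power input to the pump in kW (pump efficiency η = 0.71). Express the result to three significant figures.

P_shaft ≈ 202 kW

V = 4Q/(πD²) = 1.991 m/s; Re = 8.07×10^5; ε/D = 0.00298; f = 0.02632
h_f = f(L/D)V²/2g = 7.852 m
Total head H = z + h_f = 49.9 + 7.852 = 57.75 m
P_hyd = ρgQH = 998.1·9.81·0.254·57.75 = 143.6 kW
P_shaft = P_hyd/η = 143.6/0.71 = 202.3 kW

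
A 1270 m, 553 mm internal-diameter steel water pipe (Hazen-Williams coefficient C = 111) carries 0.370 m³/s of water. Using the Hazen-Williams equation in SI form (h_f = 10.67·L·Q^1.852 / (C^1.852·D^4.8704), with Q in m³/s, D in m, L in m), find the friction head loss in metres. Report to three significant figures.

h_f ≈ 6.27 m

h_f = 10.67·1270·0.370^1.852 / (111^1.852·0.553^4.8704) = 6.271 m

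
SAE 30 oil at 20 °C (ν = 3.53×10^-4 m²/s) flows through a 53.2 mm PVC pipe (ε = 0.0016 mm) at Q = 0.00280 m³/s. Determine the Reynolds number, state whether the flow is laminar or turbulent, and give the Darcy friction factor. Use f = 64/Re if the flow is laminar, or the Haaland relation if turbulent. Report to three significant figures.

V = 4Q/(πD²) = 1.260 m/s
Re = VD/ν = 1.260·0.0532/3.53×10^-4 = 190
Re < 2300 → laminar → f = 64/Re = 0.3371

Re ≈ 190; laminar; f = 64/Re ≈ 0.337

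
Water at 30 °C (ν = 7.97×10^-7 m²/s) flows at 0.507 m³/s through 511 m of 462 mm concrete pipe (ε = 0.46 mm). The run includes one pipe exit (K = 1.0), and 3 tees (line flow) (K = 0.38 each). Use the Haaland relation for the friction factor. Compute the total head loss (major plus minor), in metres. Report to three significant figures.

V = 4Q/(πD²) = 3.024 m/s; V²/2g = 0.4662 m
Re = 1.75×10^6, ε/D = 9.96×10^-4 → f = 0.01981 (Haaland)
Major: h_f = f(L/D)·V²/2g = 0.01981·1106·0.4662 = 10.21 m
Minor: ΣK = 2.14; h_m = ΣK·V²/2g = 0.9977 m
Total H_L = 10.21 + 0.9977 = 11.21 m

H_L ≈ 11.2 m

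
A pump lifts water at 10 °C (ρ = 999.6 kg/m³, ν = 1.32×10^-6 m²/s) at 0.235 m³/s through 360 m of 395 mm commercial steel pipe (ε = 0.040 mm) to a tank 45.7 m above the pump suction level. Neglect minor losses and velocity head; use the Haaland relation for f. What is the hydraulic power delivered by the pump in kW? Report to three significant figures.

P_hyd ≈ 111 kW

V = 4Q/(πD²) = 1.918 m/s; Re = 5.74×10^5; ε/D = 1.01×10^-4; f = 0.01406
h_f = f(L/D)V²/2g = 2.402 m
Total head H = z + h_f = 45.7 + 2.402 = 48.10 m
P_hyd = ρgQH = 999.6·9.81·0.235·48.10 = 110.8 kW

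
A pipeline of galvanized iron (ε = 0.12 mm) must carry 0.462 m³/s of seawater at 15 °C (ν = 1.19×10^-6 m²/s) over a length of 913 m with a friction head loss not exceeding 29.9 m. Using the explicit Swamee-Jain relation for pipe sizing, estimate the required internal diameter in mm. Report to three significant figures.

Swamee-Jain (Type III): D = 0.66·[ε^1.25·(LQ²/(gh_f))^4.75 + ν·Q^9.4·(L/(gh_f))^5.2]^0.04
LQ²/(gh_f) = 0.6644; L/(gh_f) = 3.113
Term 1 = ε^1.25·(…)^4.75 = 1.80×10^-6; Term 2 = ν·Q^9.4·(…)^5.2 = 3.07×10^-7
D = 0.66·(1.80×10^-6 + 3.07×10^-7)^0.04 = 0.3913 m = 391 mm
Check: V = 3.84 m/s, Re = 1.26×10^6, f = 0.01567, h_f = 27.5 m ≈ 29.9 m ✓

D ≈ 391 mm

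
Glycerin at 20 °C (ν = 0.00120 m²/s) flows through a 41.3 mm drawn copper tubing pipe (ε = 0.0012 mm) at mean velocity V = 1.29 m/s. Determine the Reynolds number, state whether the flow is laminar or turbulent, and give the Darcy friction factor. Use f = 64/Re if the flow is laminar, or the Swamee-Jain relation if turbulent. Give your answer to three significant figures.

Re ≈ 44.4; laminar; f = 64/Re ≈ 1.44

Re = VD/ν = 1.290·0.0413/0.00120 = 44.4
Re < 2300 → laminar → f = 64/Re = 1.442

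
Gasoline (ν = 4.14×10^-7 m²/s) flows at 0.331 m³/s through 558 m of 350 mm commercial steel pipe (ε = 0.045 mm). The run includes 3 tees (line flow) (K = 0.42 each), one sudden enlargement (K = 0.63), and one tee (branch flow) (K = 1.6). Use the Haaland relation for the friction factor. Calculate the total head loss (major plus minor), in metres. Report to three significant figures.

V = 4Q/(πD²) = 3.440 m/s; V²/2g = 0.6033 m
Re = 2.91×10^6, ε/D = 1.29×10^-4 → f = 0.01303 (Haaland)
Major: h_f = f(L/D)·V²/2g = 0.01303·1594·0.6033 = 12.53 m
Minor: ΣK = 3.49; h_m = ΣK·V²/2g = 2.105 m
Total H_L = 12.53 + 2.105 = 14.64 m

H_L ≈ 14.6 m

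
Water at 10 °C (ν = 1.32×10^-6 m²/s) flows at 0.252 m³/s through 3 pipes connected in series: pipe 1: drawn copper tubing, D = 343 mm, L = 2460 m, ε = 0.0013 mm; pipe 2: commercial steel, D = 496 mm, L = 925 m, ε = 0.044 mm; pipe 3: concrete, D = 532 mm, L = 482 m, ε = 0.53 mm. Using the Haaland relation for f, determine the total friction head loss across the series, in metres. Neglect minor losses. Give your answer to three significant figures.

H ≈ 37.0 m

Pipe 1: V = 2.727 m/s, Re = 7.09×10^5, ε/D = 3.79×10^-6, f = 0.01234, h_1 = f(L/D)V²/2g = 33.54 m
Pipe 2: V = 1.304 m/s, Re = 4.90×10^5, ε/D = 8.87×10^-5, f = 0.01417, h_2 = f(L/D)V²/2g = 2.291 m
Pipe 3: V = 1.134 m/s, Re = 4.57×10^5, ε/D = 9.96×10^-4, f = 0.02023, h_3 = f(L/D)V²/2g = 1.201 m
Series → Q common, losses add: H = Σh = 37.03 m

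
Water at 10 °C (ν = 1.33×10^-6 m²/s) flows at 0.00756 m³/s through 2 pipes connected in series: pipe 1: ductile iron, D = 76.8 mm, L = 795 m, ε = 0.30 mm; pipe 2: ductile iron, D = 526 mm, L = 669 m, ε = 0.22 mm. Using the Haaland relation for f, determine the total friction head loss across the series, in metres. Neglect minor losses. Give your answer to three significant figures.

H ≈ 41.2 m

Pipe 1: V = 1.632 m/s, Re = 9.42×10^4, ε/D = 0.00391, f = 0.02933, h_1 = f(L/D)V²/2g = 41.21 m
Pipe 2: V = 0.03479 m/s, Re = 1.38×10^4, ε/D = 4.18×10^-4, f = 0.02895, h_2 = f(L/D)V²/2g = 0.002272 m
Series → Q common, losses add: H = Σh = 41.21 m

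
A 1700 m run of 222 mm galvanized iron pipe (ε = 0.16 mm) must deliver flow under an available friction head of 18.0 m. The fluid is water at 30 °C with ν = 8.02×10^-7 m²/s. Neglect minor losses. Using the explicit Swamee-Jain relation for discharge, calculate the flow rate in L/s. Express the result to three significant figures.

Q ≈ 60.3 L/s

Swamee-Jain (Type II): Q = -0.965·√(gD⁵h_f/L)·ln[ε/(3.7D) + √(3.17ν²L/(gD³h_f))]
√(gD⁵h_f/L) = √(9.81·0.222⁵·18.0/1700) = 0.007484
ε/(3.7D) = 1.95×10^-4; √(3.17ν²L/(gD³h_f)) = 4.24×10^-5
Q = -0.965·0.007484·ln(2.371×10^-4) = 0.06028 m³/s
Check: V = 1.56 m/s, Re = 4.31×10^5, f = 0.01915, h_f = 18.1 m ≈ 18.0 m ✓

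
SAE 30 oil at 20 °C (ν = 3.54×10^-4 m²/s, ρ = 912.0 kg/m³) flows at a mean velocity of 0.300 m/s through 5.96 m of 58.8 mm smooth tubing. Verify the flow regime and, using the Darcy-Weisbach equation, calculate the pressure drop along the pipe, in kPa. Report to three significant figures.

Re = VD/ν = 0.300·0.05880/3.54×10^-4 = 49.8 → laminar (Re < 2300)
f = 64/Re = 1.284
h_f = f(L/D)V²/(2g) = 1.284·(5.96/0.05880)·0.300²/(2·9.81) = 0.5972 m
Δp = ρg·h_f = 912.0·9.81·0.5972 = 5.343 kPa

Δp ≈ 5.34 kPa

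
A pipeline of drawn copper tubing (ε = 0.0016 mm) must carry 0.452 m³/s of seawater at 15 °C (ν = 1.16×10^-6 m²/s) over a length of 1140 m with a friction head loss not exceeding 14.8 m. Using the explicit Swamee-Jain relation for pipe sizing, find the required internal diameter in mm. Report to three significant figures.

D ≈ 435 mm

Swamee-Jain (Type III): D = 0.66·[ε^1.25·(LQ²/(gh_f))^4.75 + ν·Q^9.4·(L/(gh_f))^5.2]^0.04
LQ²/(gh_f) = 1.604; L/(gh_f) = 7.852
Term 1 = ε^1.25·(…)^4.75 = 5.37×10^-7; Term 2 = ν·Q^9.4·(…)^5.2 = 3.00×10^-5
D = 0.66·(5.37×10^-7 + 3.00×10^-5)^0.04 = 0.4354 m = 435 mm
Check: V = 3.04 m/s, Re = 1.14×10^6, f = 0.01146, h_f = 14.1 m ≈ 14.8 m ✓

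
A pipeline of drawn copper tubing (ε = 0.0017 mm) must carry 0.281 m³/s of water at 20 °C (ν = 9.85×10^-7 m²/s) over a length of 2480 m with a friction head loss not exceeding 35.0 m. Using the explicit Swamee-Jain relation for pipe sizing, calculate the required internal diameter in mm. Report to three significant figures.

D ≈ 356 mm

Swamee-Jain (Type III): D = 0.66·[ε^1.25·(LQ²/(gh_f))^4.75 + ν·Q^9.4·(L/(gh_f))^5.2]^0.04
LQ²/(gh_f) = 0.5703; L/(gh_f) = 7.223
Term 1 = ε^1.25·(…)^4.75 = 4.26×10^-9; Term 2 = ν·Q^9.4·(…)^5.2 = 1.89×10^-7
D = 0.66·(4.26×10^-9 + 1.89×10^-7)^0.04 = 0.3556 m = 356 mm
Check: V = 2.83 m/s, Re = 1.02×10^6, f = 0.01169, h_f = 33.2 m ≈ 35.0 m ✓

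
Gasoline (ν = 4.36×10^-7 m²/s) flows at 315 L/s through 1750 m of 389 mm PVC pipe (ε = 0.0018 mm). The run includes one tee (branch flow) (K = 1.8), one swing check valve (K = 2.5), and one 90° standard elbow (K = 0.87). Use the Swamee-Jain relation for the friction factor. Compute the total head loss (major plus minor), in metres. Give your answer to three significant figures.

H_L ≈ 18.4 m

V = 4Q/(πD²) = 2.650 m/s; V²/2g = 0.3581 m
Re = 2.36×10^6, ε/D = 4.63×10^-6 → f = 0.01029 (Swamee-Jain)
Major: h_f = f(L/D)·V²/2g = 0.01029·4499·0.3581 = 16.58 m
Minor: ΣK = 5.17; h_m = ΣK·V²/2g = 1.851 m
Total H_L = 16.58 + 1.851 = 18.43 m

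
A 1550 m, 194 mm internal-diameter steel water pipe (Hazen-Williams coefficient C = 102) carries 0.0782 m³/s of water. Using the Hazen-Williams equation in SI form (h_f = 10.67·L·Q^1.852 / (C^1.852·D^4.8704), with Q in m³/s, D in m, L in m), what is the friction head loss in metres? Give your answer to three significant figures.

h_f = 10.67·1550·0.0782^1.852 / (102^1.852·0.194^4.8704) = 82.69 m

h_f ≈ 82.7 m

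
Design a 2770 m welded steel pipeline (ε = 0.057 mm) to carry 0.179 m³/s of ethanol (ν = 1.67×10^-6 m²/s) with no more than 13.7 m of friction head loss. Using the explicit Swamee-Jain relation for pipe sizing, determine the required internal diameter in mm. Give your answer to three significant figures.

Swamee-Jain (Type III): D = 0.66·[ε^1.25·(LQ²/(gh_f))^4.75 + ν·Q^9.4·(L/(gh_f))^5.2]^0.04
LQ²/(gh_f) = 0.6604; L/(gh_f) = 20.61
Term 1 = ε^1.25·(…)^4.75 = 6.90×10^-7; Term 2 = ν·Q^9.4·(…)^5.2 = 1.08×10^-6
D = 0.66·(6.90×10^-7 + 1.08×10^-6)^0.04 = 0.3886 m = 389 mm
Check: V = 1.51 m/s, Re = 3.51×10^5, f = 0.01557, h_f = 12.9 m ≈ 13.7 m ✓

D ≈ 389 mm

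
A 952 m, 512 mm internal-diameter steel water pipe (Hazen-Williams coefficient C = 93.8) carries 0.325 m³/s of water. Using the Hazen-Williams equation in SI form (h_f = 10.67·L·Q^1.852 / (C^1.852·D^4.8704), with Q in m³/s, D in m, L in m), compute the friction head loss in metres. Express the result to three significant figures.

h_f ≈ 7.35 m

h_f = 10.67·952·0.325^1.852 / (93.8^1.852·0.512^4.8704) = 7.350 m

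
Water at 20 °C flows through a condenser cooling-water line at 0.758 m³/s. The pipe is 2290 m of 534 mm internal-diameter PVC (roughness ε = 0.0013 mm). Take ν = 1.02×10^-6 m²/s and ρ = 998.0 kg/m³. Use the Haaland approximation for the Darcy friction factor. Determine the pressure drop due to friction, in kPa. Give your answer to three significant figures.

V = 4Q/(πD²) = 4·0.758/(π·0.534²) = 3.385 m/s
Re = VD/ν = 3.385·0.534/1.02×10^-6 = 1.77×10^6 → turbulent
ε/D = 0.0013/534 = 2.43×10^-6
Haaland: f = 0.01061
h_f = f(L/D)V²/(2g) = 0.01061·(2290/0.534)·3.385²/(2·9.81) = 26.55 m
Δp = ρg·h_f = 998.0·9.81·26.55 = 260.0 kPa

Δp ≈ 260 kPa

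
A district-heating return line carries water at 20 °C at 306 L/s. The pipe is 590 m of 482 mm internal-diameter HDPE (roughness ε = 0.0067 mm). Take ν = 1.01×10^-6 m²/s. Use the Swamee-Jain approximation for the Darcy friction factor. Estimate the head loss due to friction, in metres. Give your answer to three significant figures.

V = 4Q/(πD²) = 4·0.306/(π·0.482²) = 1.677 m/s
Re = VD/ν = 1.677·0.482/1.01×10^-6 = 8.00×10^5 → turbulent
ε/D = 0.0067/482 = 1.39×10^-5
Swamee-Jain: f = 0.01235
h_f = f(L/D)V²/(2g) = 0.01235·(590/0.482)·1.677²/(2·9.81) = 2.167 m

h_f ≈ 2.17 m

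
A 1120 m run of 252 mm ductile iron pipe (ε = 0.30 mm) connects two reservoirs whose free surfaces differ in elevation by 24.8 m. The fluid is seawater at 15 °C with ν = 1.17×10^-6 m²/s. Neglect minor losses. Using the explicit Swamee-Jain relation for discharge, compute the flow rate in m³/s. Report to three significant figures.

Swamee-Jain (Type II): Q = -0.965·√(gD⁵h_f/L)·ln[ε/(3.7D) + √(3.17ν²L/(gD³h_f))]
√(gD⁵h_f/L) = √(9.81·0.252⁵·24.8/1120) = 0.01486
ε/(3.7D) = 3.22×10^-4; √(3.17ν²L/(gD³h_f)) = 3.53×10^-5
Q = -0.965·0.01486·ln(3.571×10^-4) = 0.1138 m³/s
Check: V = 2.28 m/s, Re = 4.91×10^5, f = 0.02116, h_f = 25.0 m ≈ 24.8 m ✓

Q ≈ 0.114 m³/s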